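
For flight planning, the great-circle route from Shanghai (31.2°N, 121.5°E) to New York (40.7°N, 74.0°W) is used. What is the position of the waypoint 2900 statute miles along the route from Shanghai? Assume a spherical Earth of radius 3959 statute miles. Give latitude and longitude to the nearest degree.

≈ 71°N, 147°E

Write both endpoints as unit vectors p₁, p₂ with components (cos φ cos λ, cos φ sin λ, sin φ).
The central angle between the endpoints is δ = arccos(p₁·p₂) ≈ 1.862 rad (106.7°). The total great-circle distance is δ·R ≈ 1.862 × 3959 ≈ 7372 mi, so the target fraction is f = 2900/7372 ≈ 0.393.
Interpolate at f ≈ 0.393 with slerp weights a = sin((1−f)δ)/sin δ ≈ 0.944, b = sin(fδ)/sin δ ≈ 0.698.
p = a·p₁ + b·p₂ ≈ (-0.276, 0.180, 0.944); φ = arcsin(p_z) ≈ 70.77°, λ = atan2(p_y, p_x) ≈ 146.94°.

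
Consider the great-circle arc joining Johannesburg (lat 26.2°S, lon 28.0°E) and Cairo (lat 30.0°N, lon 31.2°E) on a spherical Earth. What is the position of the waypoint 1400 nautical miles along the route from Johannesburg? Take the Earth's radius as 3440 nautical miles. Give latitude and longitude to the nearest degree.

≈ lat 3°S, lon 29°E

Convert each endpoint to a unit vector on the sphere (x = cos φ cos λ, y = cos φ sin λ, z = sin φ).
The central angle between the endpoints is δ = arccos(p₁·p₂) ≈ 0.982 rad (56.3°). The total great-circle distance is δ·R ≈ 0.982 × 3440 ≈ 3379 nmi, so the target fraction is f = 1400/3379 ≈ 0.414.
Interpolate at f ≈ 0.414 with slerp weights a = sin((1−f)δ)/sin δ ≈ 0.654, b = sin(fδ)/sin δ ≈ 0.476.
p = a·p₁ + b·p₂ ≈ (0.871, 0.489, -0.051); φ = arcsin(p_z) ≈ -2.92°, λ = atan2(p_y, p_x) ≈ 29.32°.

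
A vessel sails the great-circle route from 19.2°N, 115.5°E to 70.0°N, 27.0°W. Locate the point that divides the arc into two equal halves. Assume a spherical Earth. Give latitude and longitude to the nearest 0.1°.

≈ 61.0°N, 98.3°E

Convert each endpoint to a unit vector on the sphere (x = cos φ cos λ, y = cos φ sin λ, z = sin φ).
The central angle between the endpoints is δ = arccos(p₁·p₂) ≈ 1.518 rad (87.0°).
Interpolate at f = 1/2 with slerp weights a = sin((1−f)δ)/sin δ ≈ 0.689, b = sin(fδ)/sin δ ≈ 0.689.
p = a·p₁ + b·p₂ ≈ (-0.070, 0.480, 0.874); φ = arcsin(p_z) ≈ 60.95°, λ = atan2(p_y, p_x) ≈ 98.31°.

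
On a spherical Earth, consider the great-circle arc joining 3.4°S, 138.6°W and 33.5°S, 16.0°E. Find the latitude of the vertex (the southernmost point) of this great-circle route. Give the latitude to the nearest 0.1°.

≈ 59.1°S

The great circle lies in the plane with unit normal n̂ = (p₁ × p₂)/|p₁ × p₂|.
Here n̂_z ≈ +0.514; the vertex latitude is φ_max = arccos|n̂_z| ≈ 59.1°.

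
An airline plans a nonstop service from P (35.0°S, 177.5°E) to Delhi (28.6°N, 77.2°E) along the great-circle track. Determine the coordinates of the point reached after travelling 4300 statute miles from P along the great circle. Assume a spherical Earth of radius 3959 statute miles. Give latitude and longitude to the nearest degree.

≈ (2°S, 121°E)

The haversine formula gives a central angle δ ≈ 1.986 rad (113.8°) between the endpoints. The total great-circle distance is δ·R ≈ 1.986 × 3959 ≈ 7862 mi, so the target fraction is f = 4300/7862 ≈ 0.547.
Interpolate at f ≈ 0.547 with slerp weights a = sin((1−f)δ)/sin δ ≈ 0.856, b = sin(fδ)/sin δ ≈ 0.967.
p = a·p₁ + b·p₂ ≈ (-0.512, 0.858, -0.028); φ = arcsin(p_z) ≈ -1.60°, λ = atan2(p_y, p_x) ≈ 120.83°.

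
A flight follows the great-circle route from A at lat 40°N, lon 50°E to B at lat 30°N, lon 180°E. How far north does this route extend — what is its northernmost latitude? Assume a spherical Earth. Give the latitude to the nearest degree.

The great circle lies in the plane with unit normal n̂ = (p₁ × p₂)/|p₁ × p₂|.
Here n̂_z ≈ +0.511; the vertex latitude is φ_max = arccos|n̂_z| ≈ 59.3°.
Check via Clairaut: cos φ_max = |cos φ₁| · sin C = cos(40.0°)·sin(41.8°) ≈ 0.511, again giving ≈ 59.3°.

≈ 59°N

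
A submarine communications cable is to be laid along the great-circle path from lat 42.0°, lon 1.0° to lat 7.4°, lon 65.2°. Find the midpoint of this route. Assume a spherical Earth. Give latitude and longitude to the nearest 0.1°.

Write both endpoints as unit vectors p₁, p₂ with components (cos φ cos λ, cos φ sin λ, sin φ).
The central angle between the endpoints is δ = arccos(p₁·p₂) ≈ 1.152 rad (66.0°).
Interpolate at f = 1/2 with slerp weights a = sin((1−f)δ)/sin δ ≈ 0.596, b = sin(fδ)/sin δ ≈ 0.596.
p = a·p₁ + b·p₂ ≈ (0.691, 0.544, 0.476); φ = arcsin(p_z) ≈ 28.40°, λ = atan2(p_y, p_x) ≈ 38.24°.

≈ lat 28.4°, lon 38.2°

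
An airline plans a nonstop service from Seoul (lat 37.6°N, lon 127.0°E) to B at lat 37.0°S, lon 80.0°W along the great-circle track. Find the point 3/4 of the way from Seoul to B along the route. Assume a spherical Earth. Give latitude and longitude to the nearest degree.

Convert each endpoint to a unit vector on the sphere (x = cos φ cos λ, y = cos φ sin λ, z = sin φ).
The central angle between the endpoints is δ = arccos(p₁·p₂) ≈ 2.768 rad (158.6°).
Interpolate at f = 3/4 with slerp weights a = sin((1−f)δ)/sin δ ≈ 1.748, b = sin(fδ)/sin δ ≈ 2.397.
p = a·p₁ + b·p₂ ≈ (-0.501, -0.779, -0.376); φ = arcsin(p_z) ≈ -22.10°, λ = atan2(p_y, p_x) ≈ -122.73°.

≈ lat 22°S, lon 123°W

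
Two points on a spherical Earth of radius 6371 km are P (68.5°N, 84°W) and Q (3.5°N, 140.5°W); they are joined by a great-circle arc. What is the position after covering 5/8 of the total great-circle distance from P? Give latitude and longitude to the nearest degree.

≈ (30°N, 131°W)

Convert each endpoint to a unit vector on the sphere (x = cos φ cos λ, y = cos φ sin λ, z = sin φ).
The central angle between the endpoints is δ = arccos(p₁·p₂) ≈ 1.309 rad (75.0°).
Interpolate at f = 5/8 with slerp weights a = sin((1−f)δ)/sin δ ≈ 0.488, b = sin(fδ)/sin δ ≈ 0.756.
p = a·p₁ + b·p₂ ≈ (-0.563, -0.658, 0.500); φ = arcsin(p_z) ≈ 30.01°, λ = atan2(p_y, p_x) ≈ -130.58°.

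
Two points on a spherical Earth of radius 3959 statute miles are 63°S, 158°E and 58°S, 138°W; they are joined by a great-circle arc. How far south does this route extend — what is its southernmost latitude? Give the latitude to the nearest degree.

The great circle lies in the plane with unit normal n̂ = (p₁ × p₂)/|p₁ × p₂|.
Here n̂_z ≈ +0.425; the vertex latitude is φ_max = arccos|n̂_z| ≈ 64.8°.

≈ 65°S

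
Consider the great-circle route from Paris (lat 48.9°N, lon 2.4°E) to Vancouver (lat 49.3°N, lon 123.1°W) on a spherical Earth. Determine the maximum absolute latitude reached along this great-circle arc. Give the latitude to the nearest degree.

≈ 68°N

The great circle lies in the plane with unit normal n̂ = (p₁ × p₂)/|p₁ × p₂|.
Here n̂_z ≈ -0.369; the vertex latitude is φ_max = arccos|n̂_z| ≈ 68.4°.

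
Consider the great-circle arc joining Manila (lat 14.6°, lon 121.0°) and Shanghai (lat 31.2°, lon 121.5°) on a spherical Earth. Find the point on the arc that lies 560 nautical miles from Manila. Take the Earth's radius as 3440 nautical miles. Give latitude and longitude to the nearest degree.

The haversine formula gives a central angle δ ≈ 0.290 rad (16.6°) between the endpoints. The total great-circle distance is δ·R ≈ 0.290 × 3440 ≈ 997 nmi, so the target fraction is f = 560/997 ≈ 0.562.
Interpolate at f ≈ 0.562 with slerp weights a = sin((1−f)δ)/sin δ ≈ 0.443, b = sin(fδ)/sin δ ≈ 0.567.
p = a·p₁ + b·p₂ ≈ (-0.474, 0.781, 0.406); φ = arcsin(p_z) ≈ 23.92°, λ = atan2(p_y, p_x) ≈ 121.27°.

≈ lat 24°, lon 121°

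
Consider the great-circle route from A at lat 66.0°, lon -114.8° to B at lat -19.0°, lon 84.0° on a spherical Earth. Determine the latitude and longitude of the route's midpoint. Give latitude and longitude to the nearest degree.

Convert each endpoint to a unit vector on the sphere (x = cos φ cos λ, y = cos φ sin λ, z = sin φ).
The central angle between the endpoints is δ = arccos(p₁·p₂) ≈ 2.294 rad (131.4°).
Interpolate at f = 1/2 with slerp weights a = sin((1−f)δ)/sin δ ≈ 1.215, b = sin(fδ)/sin δ ≈ 1.215.
p = a·p₁ + b·p₂ ≈ (-0.087, 0.694, 0.715); φ = arcsin(p_z) ≈ 45.61°, λ = atan2(p_y, p_x) ≈ 97.16°.

≈ lat 46°, lon 97°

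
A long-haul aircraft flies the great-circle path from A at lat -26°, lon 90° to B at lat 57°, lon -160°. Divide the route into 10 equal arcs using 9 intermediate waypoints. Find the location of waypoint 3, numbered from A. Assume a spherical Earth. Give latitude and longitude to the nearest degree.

≈ lat 4°, lon 111°

Write both endpoints as unit vectors p₁, p₂ with components (cos φ cos λ, cos φ sin λ, sin φ).
The central angle between the endpoints is δ = arccos(p₁·p₂) ≈ 2.135 rad (122.3°).
Interpolate at f = 3/10 with slerp weights a = sin((1−f)δ)/sin δ ≈ 1.180, b = sin(fδ)/sin δ ≈ 0.707.
p = a·p₁ + b·p₂ ≈ (-0.362, 0.929, 0.076); φ = arcsin(p_z) ≈ 4.36°, λ = atan2(p_y, p_x) ≈ 111.29°.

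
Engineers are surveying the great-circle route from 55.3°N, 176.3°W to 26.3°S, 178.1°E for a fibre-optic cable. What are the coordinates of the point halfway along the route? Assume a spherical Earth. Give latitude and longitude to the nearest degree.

≈ 15°N, 180°E

Convert each endpoint to a unit vector on the sphere (x = cos φ cos λ, y = cos φ sin λ, z = sin φ).
The central angle between the endpoints is δ = arccos(p₁·p₂) ≈ 1.427 rad (81.7°).
Interpolate at f = 1/2 with slerp weights a = sin((1−f)δ)/sin δ ≈ 0.661, b = sin(fδ)/sin δ ≈ 0.661.
p = a·p₁ + b·p₂ ≈ (-0.968, -0.005, 0.251); φ = arcsin(p_z) ≈ 14.52°, λ = atan2(p_y, p_x) ≈ -179.73°.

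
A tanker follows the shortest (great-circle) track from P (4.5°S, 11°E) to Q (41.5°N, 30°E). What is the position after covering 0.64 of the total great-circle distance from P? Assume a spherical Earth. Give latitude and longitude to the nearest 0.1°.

≈ (25.2°N, 21.7°E)

Write both endpoints as unit vectors p₁, p₂ with components (cos φ cos λ, cos φ sin λ, sin φ).
The central angle between the endpoints is δ = arccos(p₁·p₂) ≈ 0.858 rad (49.2°).
Interpolate at f = 0.64 with slerp weights a = sin((1−f)δ)/sin δ ≈ 0.402, b = sin(fδ)/sin δ ≈ 0.690.
p = a·p₁ + b·p₂ ≈ (0.841, 0.335, 0.426); φ = arcsin(p_z) ≈ 25.19°, λ = atan2(p_y, p_x) ≈ 21.71°.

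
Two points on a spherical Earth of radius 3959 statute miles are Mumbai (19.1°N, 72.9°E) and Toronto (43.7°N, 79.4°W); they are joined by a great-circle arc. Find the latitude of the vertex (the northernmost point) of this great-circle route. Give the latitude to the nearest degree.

≈ 70°N

The great circle lies in the plane with unit normal n̂ = (p₁ × p₂)/|p₁ × p₂|.
Here n̂_z ≈ -0.343; the vertex latitude is φ_max = arccos|n̂_z| ≈ 69.9°.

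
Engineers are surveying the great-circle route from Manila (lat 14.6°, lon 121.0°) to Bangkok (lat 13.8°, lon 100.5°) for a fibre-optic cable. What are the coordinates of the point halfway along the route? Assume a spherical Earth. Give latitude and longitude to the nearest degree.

≈ lat 14°, lon 111°

Convert each endpoint to a unit vector on the sphere (x = cos φ cos λ, y = cos φ sin λ, z = sin φ).
The central angle between the endpoints is δ = arccos(p₁·p₂) ≈ 0.347 rad (19.9°).
Interpolate at f = 1/2 with slerp weights a = sin((1−f)δ)/sin δ ≈ 0.508, b = sin(fδ)/sin δ ≈ 0.508.
p = a·p₁ + b·p₂ ≈ (-0.343, 0.906, 0.249); φ = arcsin(p_z) ≈ 14.42°, λ = atan2(p_y, p_x) ≈ 110.73°.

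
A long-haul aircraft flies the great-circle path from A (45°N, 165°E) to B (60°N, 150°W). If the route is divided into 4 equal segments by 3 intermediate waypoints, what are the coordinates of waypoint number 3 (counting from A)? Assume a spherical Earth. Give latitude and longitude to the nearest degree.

≈ (58°N, 164°W)

Convert each endpoint to a unit vector on the sphere (x = cos φ cos λ, y = cos φ sin λ, z = sin φ).
The central angle between the endpoints is δ = arccos(p₁·p₂) ≈ 0.531 rad (30.4°).
Interpolate at f = 3/4 with slerp weights a = sin((1−f)δ)/sin δ ≈ 0.261, b = sin(fδ)/sin δ ≈ 0.766.
p = a·p₁ + b·p₂ ≈ (-0.510, -0.144, 0.848); φ = arcsin(p_z) ≈ 58.00°, λ = atan2(p_y, p_x) ≈ -164.28°.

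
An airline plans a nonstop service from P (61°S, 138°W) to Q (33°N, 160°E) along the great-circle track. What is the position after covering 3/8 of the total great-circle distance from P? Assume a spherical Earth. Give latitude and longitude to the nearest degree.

Write both endpoints as unit vectors p₁, p₂ with components (cos φ cos λ, cos φ sin λ, sin φ).
The central angle between the endpoints is δ = arccos(p₁·p₂) ≈ 1.860 rad (106.6°).
Interpolate at f = 3/8 with slerp weights a = sin((1−f)δ)/sin δ ≈ 0.958, b = sin(fδ)/sin δ ≈ 0.670.
p = a·p₁ + b·p₂ ≈ (-0.873, -0.118, -0.473); φ = arcsin(p_z) ≈ -28.20°, λ = atan2(p_y, p_x) ≈ -172.28°.

≈ (28°S, 172°W)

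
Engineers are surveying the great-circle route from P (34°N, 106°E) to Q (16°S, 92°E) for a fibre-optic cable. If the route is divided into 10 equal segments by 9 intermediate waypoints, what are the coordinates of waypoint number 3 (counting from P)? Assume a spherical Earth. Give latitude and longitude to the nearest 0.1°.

≈ (19.1°N, 101.2°E)

From cos δ = sin φ₁ sin φ₂ + cos φ₁ cos φ₂ cos Δλ, the central angle is δ ≈ 0.903 rad (51.7°).
Interpolate at f = 3/10 with slerp weights a = sin((1−f)δ)/sin δ ≈ 0.753, b = sin(fδ)/sin δ ≈ 0.341.
p = a·p₁ + b·p₂ ≈ (-0.183, 0.927, 0.327); φ = arcsin(p_z) ≈ 19.08°, λ = atan2(p_y, p_x) ≈ 101.19°.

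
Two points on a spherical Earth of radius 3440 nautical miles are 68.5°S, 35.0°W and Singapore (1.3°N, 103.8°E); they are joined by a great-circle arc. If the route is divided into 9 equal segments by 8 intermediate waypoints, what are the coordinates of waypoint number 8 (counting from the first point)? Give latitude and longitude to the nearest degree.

≈ 10°S, 101°E

Write both endpoints as unit vectors p₁, p₂ with components (cos φ cos λ, cos φ sin λ, sin φ).
The central angle between the endpoints is δ = arccos(p₁·p₂) ≈ 1.872 rad (107.3°).
Interpolate at f = 8/9 with slerp weights a = sin((1−f)δ)/sin δ ≈ 0.216, b = sin(fδ)/sin δ ≈ 1.043.
p = a·p₁ + b·p₂ ≈ (-0.184, 0.967, -0.178); φ = arcsin(p_z) ≈ -10.23°, λ = atan2(p_y, p_x) ≈ 100.76°.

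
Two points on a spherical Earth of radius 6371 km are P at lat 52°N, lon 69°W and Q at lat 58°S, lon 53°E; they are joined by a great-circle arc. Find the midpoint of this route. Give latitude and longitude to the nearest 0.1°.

≈ lat 6.1°S, lon 15.7°W

Convert each endpoint to a unit vector on the sphere (x = cos φ cos λ, y = cos φ sin λ, z = sin φ).
The central angle between the endpoints is δ = arccos(p₁·p₂) ≈ 2.570 rad (147.3°).
Interpolate at f = 1/2 with slerp weights a = sin((1−f)δ)/sin δ ≈ 1.774, b = sin(fδ)/sin δ ≈ 1.774.
p = a·p₁ + b·p₂ ≈ (0.957, -0.269, -0.107); φ = arcsin(p_z) ≈ -6.11°, λ = atan2(p_y, p_x) ≈ -15.69°.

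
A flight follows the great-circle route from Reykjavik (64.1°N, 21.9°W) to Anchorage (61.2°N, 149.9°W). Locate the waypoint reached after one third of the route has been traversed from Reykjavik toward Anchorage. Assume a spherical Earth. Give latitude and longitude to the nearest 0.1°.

≈ 75.7°N, 56.9°W

The haversine formula gives a central angle δ ≈ 0.852 rad (48.8°) between the endpoints.
Interpolate at f = 1/3 with slerp weights a = sin((1−f)δ)/sin δ ≈ 0.715, b = sin(fδ)/sin δ ≈ 0.372.
p = a·p₁ + b·p₂ ≈ (0.135, -0.206, 0.969); φ = arcsin(p_z) ≈ 75.74°, λ = atan2(p_y, p_x) ≈ -56.91°.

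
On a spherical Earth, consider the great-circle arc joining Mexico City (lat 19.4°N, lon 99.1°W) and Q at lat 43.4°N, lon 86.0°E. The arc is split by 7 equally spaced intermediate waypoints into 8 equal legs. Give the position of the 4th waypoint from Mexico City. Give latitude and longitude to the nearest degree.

≈ lat 77°N, lon 115°W

Convert each endpoint to a unit vector on the sphere (x = cos φ cos λ, y = cos φ sin λ, z = sin φ).
The central angle between the endpoints is δ = arccos(p₁·p₂) ≈ 2.042 rad (117.0°).
Interpolate at f = 4/8 with slerp weights a = sin((1−f)δ)/sin δ ≈ 0.957, b = sin(fδ)/sin δ ≈ 0.957.
p = a·p₁ + b·p₂ ≈ (-0.094, -0.198, 0.976); φ = arcsin(p_z) ≈ 77.35°, λ = atan2(p_y, p_x) ≈ -115.49°.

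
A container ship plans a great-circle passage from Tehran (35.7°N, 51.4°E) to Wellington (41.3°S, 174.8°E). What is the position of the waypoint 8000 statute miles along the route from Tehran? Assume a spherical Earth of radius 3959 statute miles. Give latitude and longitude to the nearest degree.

Convert each endpoint to a unit vector on the sphere (x = cos φ cos λ, y = cos φ sin λ, z = sin φ).
The central angle between the endpoints is δ = arccos(p₁·p₂) ≈ 2.376 rad (136.1°). The total great-circle distance is δ·R ≈ 2.376 × 3959 ≈ 9407 mi, so the target fraction is f = 8000/9407 ≈ 0.850.
Interpolate at f ≈ 0.850 with slerp weights a = sin((1−f)δ)/sin δ ≈ 0.502, b = sin(fδ)/sin δ ≈ 1.299.
p = a·p₁ + b·p₂ ≈ (-0.718, 0.407, -0.565); φ = arcsin(p_z) ≈ -34.38°, λ = atan2(p_y, p_x) ≈ 150.44°.

≈ 34°S, 150°E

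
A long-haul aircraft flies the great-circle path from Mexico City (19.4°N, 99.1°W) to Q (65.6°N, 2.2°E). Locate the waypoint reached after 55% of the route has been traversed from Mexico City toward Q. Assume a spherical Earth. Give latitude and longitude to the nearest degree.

The haversine formula gives a central angle δ ≈ 1.343 rad (76.9°) between the endpoints.
Interpolate at f = 0.55 with slerp weights a = sin((1−f)δ)/sin δ ≈ 0.583, b = sin(fδ)/sin δ ≈ 0.691.
p = a·p₁ + b·p₂ ≈ (0.198, -0.532, 0.823); φ = arcsin(p_z) ≈ 55.39°, λ = atan2(p_y, p_x) ≈ -69.57°.

≈ (55°N, 70°W)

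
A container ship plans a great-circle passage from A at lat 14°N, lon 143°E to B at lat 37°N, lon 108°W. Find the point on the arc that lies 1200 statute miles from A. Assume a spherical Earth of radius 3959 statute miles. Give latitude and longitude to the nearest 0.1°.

≈ lat 24.8°N, lon 157.5°E

The haversine formula gives a central angle δ ≈ 1.678 rad (96.1°) between the endpoints. The total great-circle distance is δ·R ≈ 1.678 × 3959 ≈ 6642 mi, so the target fraction is f = 1200/6642 ≈ 0.181.
Interpolate at f ≈ 0.181 with slerp weights a = sin((1−f)δ)/sin δ ≈ 0.986, b = sin(fδ)/sin δ ≈ 0.300.
p = a·p₁ + b·p₂ ≈ (-0.838, 0.348, 0.419); φ = arcsin(p_z) ≈ 24.79°, λ = atan2(p_y, p_x) ≈ 157.46°.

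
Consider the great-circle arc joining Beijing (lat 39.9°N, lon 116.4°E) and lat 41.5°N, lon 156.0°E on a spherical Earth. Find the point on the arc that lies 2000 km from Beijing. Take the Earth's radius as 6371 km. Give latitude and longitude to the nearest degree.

Convert each endpoint to a unit vector on the sphere (x = cos φ cos λ, y = cos φ sin λ, z = sin φ).
The central angle between the endpoints is δ = arccos(p₁·p₂) ≈ 0.520 rad (29.8°). The total great-circle distance is δ·R ≈ 0.520 × 6371 ≈ 3314 km, so the target fraction is f = 2000/3314 ≈ 0.604.
Interpolate at f ≈ 0.604 with slerp weights a = sin((1−f)δ)/sin δ ≈ 0.412, b = sin(fδ)/sin δ ≈ 0.621.
p = a·p₁ + b·p₂ ≈ (-0.566, 0.472, 0.676); φ = arcsin(p_z) ≈ 42.53°, λ = atan2(p_y, p_x) ≈ 140.13°.

≈ lat 43°N, lon 140°E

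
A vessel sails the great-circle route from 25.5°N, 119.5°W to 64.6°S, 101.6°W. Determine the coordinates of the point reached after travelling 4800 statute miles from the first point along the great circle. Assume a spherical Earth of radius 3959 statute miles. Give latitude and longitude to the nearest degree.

The haversine formula gives a central angle δ ≈ 1.591 rad (91.2°) between the endpoints. The total great-circle distance is δ·R ≈ 1.591 × 3959 ≈ 6300 mi, so the target fraction is f = 4800/6300 ≈ 0.762.
Interpolate at f ≈ 0.762 with slerp weights a = sin((1−f)δ)/sin δ ≈ 0.370, b = sin(fδ)/sin δ ≈ 0.937.
p = a·p₁ + b·p₂ ≈ (-0.245, -0.684, -0.687); φ = arcsin(p_z) ≈ -43.38°, λ = atan2(p_y, p_x) ≈ -109.72°.

≈ 43°S, 110°W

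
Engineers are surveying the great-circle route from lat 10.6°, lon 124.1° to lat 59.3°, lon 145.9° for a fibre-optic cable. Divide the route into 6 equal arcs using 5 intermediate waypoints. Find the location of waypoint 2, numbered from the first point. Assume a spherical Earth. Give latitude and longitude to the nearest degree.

Write both endpoints as unit vectors p₁, p₂ with components (cos φ cos λ, cos φ sin λ, sin φ).
The central angle between the endpoints is δ = arccos(p₁·p₂) ≈ 0.897 rad (51.4°).
Interpolate at f = 2/6 with slerp weights a = sin((1−f)δ)/sin δ ≈ 0.720, b = sin(fδ)/sin δ ≈ 0.377.
p = a·p₁ + b·p₂ ≈ (-0.556, 0.694, 0.457); φ = arcsin(p_z) ≈ 27.17°, λ = atan2(p_y, p_x) ≈ 128.71°.

≈ lat 27°, lon 129°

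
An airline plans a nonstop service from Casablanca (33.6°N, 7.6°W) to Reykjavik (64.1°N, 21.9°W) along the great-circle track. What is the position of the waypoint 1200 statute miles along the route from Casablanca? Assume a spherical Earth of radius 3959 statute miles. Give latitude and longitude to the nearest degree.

Convert each endpoint to a unit vector on the sphere (x = cos φ cos λ, y = cos φ sin λ, z = sin φ).
The central angle between the endpoints is δ = arccos(p₁·p₂) ≈ 0.554 rad (31.7°). The total great-circle distance is δ·R ≈ 0.554 × 3959 ≈ 2194 mi, so the target fraction is f = 1200/2194 ≈ 0.547.
Interpolate at f ≈ 0.547 with slerp weights a = sin((1−f)δ)/sin δ ≈ 0.472, b = sin(fδ)/sin δ ≈ 0.567.
p = a·p₁ + b·p₂ ≈ (0.620, -0.144, 0.771); φ = arcsin(p_z) ≈ 50.49°, λ = atan2(p_y, p_x) ≈ -13.12°.

≈ 50°N, 13°W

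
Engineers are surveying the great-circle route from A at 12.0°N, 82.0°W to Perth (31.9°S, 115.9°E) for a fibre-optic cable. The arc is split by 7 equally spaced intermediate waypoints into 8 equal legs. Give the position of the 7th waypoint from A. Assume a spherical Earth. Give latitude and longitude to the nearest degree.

The haversine formula gives a central angle δ ≈ 2.691 rad (154.2°) between the endpoints.
Interpolate at f = 7/8 with slerp weights a = sin((1−f)δ)/sin δ ≈ 0.757, b = sin(fδ)/sin δ ≈ 1.626.
p = a·p₁ + b·p₂ ≈ (-0.500, 0.508, -0.702); φ = arcsin(p_z) ≈ -44.56°, λ = atan2(p_y, p_x) ≈ 134.54°.

≈ 45°S, 135°E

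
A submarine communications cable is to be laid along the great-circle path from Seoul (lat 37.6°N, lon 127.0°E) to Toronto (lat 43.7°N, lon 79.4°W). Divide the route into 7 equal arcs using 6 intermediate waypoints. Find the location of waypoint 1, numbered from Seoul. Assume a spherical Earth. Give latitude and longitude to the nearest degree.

≈ lat 50°N, lon 134°E

Convert each endpoint to a unit vector on the sphere (x = cos φ cos λ, y = cos φ sin λ, z = sin φ).
The central angle between the endpoints is δ = arccos(p₁·p₂) ≈ 1.662 rad (95.3°).
Interpolate at f = 1/7 with slerp weights a = sin((1−f)δ)/sin δ ≈ 0.994, b = sin(fδ)/sin δ ≈ 0.236.
p = a·p₁ + b·p₂ ≈ (-0.442, 0.461, 0.769); φ = arcsin(p_z) ≈ 50.30°, λ = atan2(p_y, p_x) ≈ 133.83°.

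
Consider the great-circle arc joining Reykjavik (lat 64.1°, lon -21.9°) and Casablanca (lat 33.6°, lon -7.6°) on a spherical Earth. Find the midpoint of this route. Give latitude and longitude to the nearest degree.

≈ lat 49°, lon -13°

Write both endpoints as unit vectors p₁, p₂ with components (cos φ cos λ, cos φ sin λ, sin φ).
The central angle between the endpoints is δ = arccos(p₁·p₂) ≈ 0.554 rad (31.7°).
Interpolate at f = 1/2 with slerp weights a = sin((1−f)δ)/sin δ ≈ 0.520, b = sin(fδ)/sin δ ≈ 0.520.
p = a·p₁ + b·p₂ ≈ (0.640, -0.142, 0.755); φ = arcsin(p_z) ≈ 49.05°, λ = atan2(p_y, p_x) ≈ -12.51°.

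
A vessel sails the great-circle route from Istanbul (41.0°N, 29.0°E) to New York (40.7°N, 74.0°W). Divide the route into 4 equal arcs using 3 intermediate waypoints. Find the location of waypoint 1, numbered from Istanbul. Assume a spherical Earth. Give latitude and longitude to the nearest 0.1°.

The haversine formula gives a central angle δ ≈ 1.267 rad (72.6°) between the endpoints.
Interpolate at f = 1/4 with slerp weights a = sin((1−f)δ)/sin δ ≈ 0.853, b = sin(fδ)/sin δ ≈ 0.326.
p = a·p₁ + b·p₂ ≈ (0.631, 0.074, 0.772); φ = arcsin(p_z) ≈ 50.55°, λ = atan2(p_y, p_x) ≈ 6.69°.

≈ 50.6°N, 6.7°E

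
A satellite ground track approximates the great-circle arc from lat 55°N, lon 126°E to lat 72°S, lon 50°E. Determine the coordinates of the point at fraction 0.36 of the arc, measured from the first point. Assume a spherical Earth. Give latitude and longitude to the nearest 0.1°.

Write both endpoints as unit vectors p₁, p₂ with components (cos φ cos λ, cos φ sin λ, sin φ).
The central angle between the endpoints is δ = arccos(p₁·p₂) ≈ 2.398 rad (137.4°).
Interpolate at f = 0.36 with slerp weights a = sin((1−f)δ)/sin δ ≈ 1.477, b = sin(fδ)/sin δ ≈ 1.123.
p = a·p₁ + b·p₂ ≈ (-0.275, 0.951, 0.142); φ = arcsin(p_z) ≈ 8.14°, λ = atan2(p_y, p_x) ≈ 106.11°.

≈ lat 8.1°N, lon 106.1°E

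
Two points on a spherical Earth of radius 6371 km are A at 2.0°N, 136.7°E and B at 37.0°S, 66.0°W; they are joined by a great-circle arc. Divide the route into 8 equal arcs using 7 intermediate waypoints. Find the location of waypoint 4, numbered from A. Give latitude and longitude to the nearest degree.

The haversine formula gives a central angle δ ≈ 2.430 rad (139.2°) between the endpoints.
Interpolate at f = 4/8 with slerp weights a = sin((1−f)δ)/sin δ ≈ 1.435, b = sin(fδ)/sin δ ≈ 1.435.
p = a·p₁ + b·p₂ ≈ (-0.578, -0.063, -0.814); φ = arcsin(p_z) ≈ -54.46°, λ = atan2(p_y, p_x) ≈ -173.73°.

≈ 54°S, 174°W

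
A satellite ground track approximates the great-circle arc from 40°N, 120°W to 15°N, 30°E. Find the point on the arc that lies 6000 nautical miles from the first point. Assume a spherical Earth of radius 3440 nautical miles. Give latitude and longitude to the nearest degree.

Convert each endpoint to a unit vector on the sphere (x = cos φ cos λ, y = cos φ sin λ, z = sin φ).
The central angle between the endpoints is δ = arccos(p₁·p₂) ≈ 2.065 rad (118.3°). The total great-circle distance is δ·R ≈ 2.065 × 3440 ≈ 7104 nmi, so the target fraction is f = 6000/7104 ≈ 0.845.
Interpolate at f ≈ 0.845 with slerp weights a = sin((1−f)δ)/sin δ ≈ 0.358, b = sin(fδ)/sin δ ≈ 1.119.
p = a·p₁ + b·p₂ ≈ (0.799, 0.303, 0.520); φ = arcsin(p_z) ≈ 31.33°, λ = atan2(p_y, p_x) ≈ 20.75°.

≈ 31°N, 21°E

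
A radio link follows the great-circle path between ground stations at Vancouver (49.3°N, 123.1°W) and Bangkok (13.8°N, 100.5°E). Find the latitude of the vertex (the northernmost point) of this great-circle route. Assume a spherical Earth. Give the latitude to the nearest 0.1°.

≈ 63.0°N

The great circle lies in the plane with unit normal n̂ = (p₁ × p₂)/|p₁ × p₂|.
Here n̂_z ≈ -0.455; the vertex latitude is φ_max = arccos|n̂_z| ≈ 63.0°.
Check via Clairaut: cos φ_max = |cos φ₁| · sin C = cos(49.3°)·sin(44.2°) ≈ 0.455, again giving ≈ 63.0°.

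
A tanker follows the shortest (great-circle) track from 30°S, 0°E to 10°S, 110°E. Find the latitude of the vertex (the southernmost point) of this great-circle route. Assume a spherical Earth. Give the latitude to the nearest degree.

The great circle lies in the plane with unit normal n̂ = (p₁ × p₂)/|p₁ × p₂|.
Here n̂_z ≈ +0.819; the vertex latitude is φ_max = arccos|n̂_z| ≈ 35.0°.

≈ 35°S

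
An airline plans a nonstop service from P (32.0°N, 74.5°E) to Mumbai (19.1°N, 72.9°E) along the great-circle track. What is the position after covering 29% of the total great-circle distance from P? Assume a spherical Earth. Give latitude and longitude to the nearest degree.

Convert each endpoint to a unit vector on the sphere (x = cos φ cos λ, y = cos φ sin λ, z = sin φ).
The central angle between the endpoints is δ = arccos(p₁·p₂) ≈ 0.227 rad (13.0°).
Interpolate at f = 0.29 with slerp weights a = sin((1−f)δ)/sin δ ≈ 0.713, b = sin(fδ)/sin δ ≈ 0.292.
p = a·p₁ + b·p₂ ≈ (0.243, 0.847, 0.473); φ = arcsin(p_z) ≈ 28.26°, λ = atan2(p_y, p_x) ≈ 74.00°.

≈ (28°N, 74°E)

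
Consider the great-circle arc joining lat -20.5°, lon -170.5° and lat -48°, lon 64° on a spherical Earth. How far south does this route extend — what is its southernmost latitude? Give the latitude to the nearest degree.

≈ -59°

The great circle lies in the plane with unit normal n̂ = (p₁ × p₂)/|p₁ × p₂|.
Here n̂_z ≈ -0.513; the vertex latitude is φ_max = arccos|n̂_z| ≈ 59.1°.
Check via Clairaut: cos φ_max = |cos φ₁| · sin C = cos(20.5°)·sin(146.8°) ≈ 0.513, again giving ≈ 59.1°.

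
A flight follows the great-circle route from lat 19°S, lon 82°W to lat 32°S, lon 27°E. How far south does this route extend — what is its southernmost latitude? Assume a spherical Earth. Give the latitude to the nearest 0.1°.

The great circle lies in the plane with unit normal n̂ = (p₁ × p₂)/|p₁ × p₂|.
Here n̂_z ≈ +0.761; the vertex latitude is φ_max = arccos|n̂_z| ≈ 40.4°.

≈ 40.4°S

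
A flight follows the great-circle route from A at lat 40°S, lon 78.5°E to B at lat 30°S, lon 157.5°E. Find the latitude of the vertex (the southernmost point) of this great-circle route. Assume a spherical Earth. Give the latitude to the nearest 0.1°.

The great circle lies in the plane with unit normal n̂ = (p₁ × p₂)/|p₁ × p₂|.
Here n̂_z ≈ +0.728; the vertex latitude is φ_max = arccos|n̂_z| ≈ 43.2°.
Check via Clairaut: cos φ_max = |cos φ₁| · sin C = cos(40.0°)·sin(108.0°) ≈ 0.728, again giving ≈ 43.2°.

≈ 43.2°S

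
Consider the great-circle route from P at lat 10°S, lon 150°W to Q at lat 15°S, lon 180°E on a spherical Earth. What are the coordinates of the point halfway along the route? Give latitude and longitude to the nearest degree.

≈ lat 13°S, lon 165°W

Write both endpoints as unit vectors p₁, p₂ with components (cos φ cos λ, cos φ sin λ, sin φ).
The central angle between the endpoints is δ = arccos(p₁·p₂) ≈ 0.518 rad (29.7°).
Interpolate at f = 1/2 with slerp weights a = sin((1−f)δ)/sin δ ≈ 0.517, b = sin(fδ)/sin δ ≈ 0.517.
p = a·p₁ + b·p₂ ≈ (-0.941, -0.255, -0.224); φ = arcsin(p_z) ≈ -12.93°, λ = atan2(p_y, p_x) ≈ -164.85°.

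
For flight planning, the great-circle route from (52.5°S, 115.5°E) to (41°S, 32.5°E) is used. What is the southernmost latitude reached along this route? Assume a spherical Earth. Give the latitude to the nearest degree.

The great circle lies in the plane with unit normal n̂ = (p₁ × p₂)/|p₁ × p₂|.
Here n̂_z ≈ -0.558; the vertex latitude is φ_max = arccos|n̂_z| ≈ 56.1°.
Check via Clairaut: cos φ_max = |cos φ₁| · sin C = cos(52.5°)·sin(113.5°) ≈ 0.558, again giving ≈ 56.1°.

≈ 56°S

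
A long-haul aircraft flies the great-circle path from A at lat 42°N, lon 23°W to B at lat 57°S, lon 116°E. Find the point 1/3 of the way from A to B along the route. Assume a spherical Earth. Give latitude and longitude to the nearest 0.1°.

≈ lat 1.9°N, lon 10.3°E

Convert each endpoint to a unit vector on the sphere (x = cos φ cos λ, y = cos φ sin λ, z = sin φ).
The central angle between the endpoints is δ = arccos(p₁·p₂) ≈ 2.619 rad (150.1°).
Interpolate at f = 1/3 with slerp weights a = sin((1−f)δ)/sin δ ≈ 1.974, b = sin(fδ)/sin δ ≈ 1.536.
p = a·p₁ + b·p₂ ≈ (0.983, 0.179, 0.032); φ = arcsin(p_z) ≈ 1.86°, λ = atan2(p_y, p_x) ≈ 10.31°.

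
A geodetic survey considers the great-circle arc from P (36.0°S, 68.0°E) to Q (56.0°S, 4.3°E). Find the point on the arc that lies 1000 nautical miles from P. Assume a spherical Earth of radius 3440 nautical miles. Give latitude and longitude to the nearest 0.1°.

≈ (47.0°S, 51.1°E)

Write both endpoints as unit vectors p₁, p₂ with components (cos φ cos λ, cos φ sin λ, sin φ).
The central angle between the endpoints is δ = arccos(p₁·p₂) ≈ 0.812 rad (46.5°). The total great-circle distance is δ·R ≈ 0.812 × 3440 ≈ 2795 nmi, so the target fraction is f = 1000/2795 ≈ 0.358.
Interpolate at f ≈ 0.358 with slerp weights a = sin((1−f)δ)/sin δ ≈ 0.687, b = sin(fδ)/sin δ ≈ 0.395.
p = a·p₁ + b·p₂ ≈ (0.428, 0.532, -0.731); φ = arcsin(p_z) ≈ -46.96°, λ = atan2(p_y, p_x) ≈ 51.14°.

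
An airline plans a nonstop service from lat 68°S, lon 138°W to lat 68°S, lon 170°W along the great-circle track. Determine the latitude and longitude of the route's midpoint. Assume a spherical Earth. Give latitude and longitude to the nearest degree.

≈ lat 69°S, lon 154°W

The haversine formula gives a central angle δ ≈ 0.207 rad (11.9°) between the endpoints.
Interpolate at f = 1/2 with slerp weights a = sin((1−f)δ)/sin δ ≈ 0.503, b = sin(fδ)/sin δ ≈ 0.503.
p = a·p₁ + b·p₂ ≈ (-0.325, -0.159, -0.932); φ = arcsin(p_z) ≈ -68.78°, λ = atan2(p_y, p_x) ≈ -154.00°.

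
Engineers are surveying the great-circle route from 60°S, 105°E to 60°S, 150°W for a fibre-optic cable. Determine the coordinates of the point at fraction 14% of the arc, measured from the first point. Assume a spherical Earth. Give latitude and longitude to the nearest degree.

≈ 65°S, 115°E

Write both endpoints as unit vectors p₁, p₂ with components (cos φ cos λ, cos φ sin λ, sin φ).
The central angle between the endpoints is δ = arccos(p₁·p₂) ≈ 0.816 rad (46.7°).
Interpolate at f = 0.14 with slerp weights a = sin((1−f)δ)/sin δ ≈ 0.886, b = sin(fδ)/sin δ ≈ 0.156.
p = a·p₁ + b·p₂ ≈ (-0.182, 0.389, -0.903); φ = arcsin(p_z) ≈ -64.56°, λ = atan2(p_y, p_x) ≈ 115.13°.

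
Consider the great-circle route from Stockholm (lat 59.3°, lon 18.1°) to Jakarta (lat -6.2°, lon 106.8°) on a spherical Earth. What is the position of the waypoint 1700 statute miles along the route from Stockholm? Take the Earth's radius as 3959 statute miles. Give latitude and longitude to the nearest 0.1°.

≈ lat 50.0°, lon 58.3°

Write both endpoints as unit vectors p₁, p₂ with components (cos φ cos λ, cos φ sin λ, sin φ).
The central angle between the endpoints is δ = arccos(p₁·p₂) ≈ 1.652 rad (94.7°). The total great-circle distance is δ·R ≈ 1.652 × 3959 ≈ 6541 mi, so the target fraction is f = 1700/6541 ≈ 0.260.
Interpolate at f ≈ 0.260 with slerp weights a = sin((1−f)δ)/sin δ ≈ 0.943, b = sin(fδ)/sin δ ≈ 0.418.
p = a·p₁ + b·p₂ ≈ (0.338, 0.547, 0.766); φ = arcsin(p_z) ≈ 49.99°, λ = atan2(p_y, p_x) ≈ 58.32°.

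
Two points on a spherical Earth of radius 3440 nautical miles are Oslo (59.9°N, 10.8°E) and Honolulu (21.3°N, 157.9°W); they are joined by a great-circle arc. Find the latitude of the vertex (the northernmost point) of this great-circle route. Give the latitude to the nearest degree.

The great circle lies in the plane with unit normal n̂ = (p₁ × p₂)/|p₁ × p₂|.
Here n̂_z ≈ -0.093; the vertex latitude is φ_max = arccos|n̂_z| ≈ 84.7°.
Check via Clairaut: cos φ_max = |cos φ₁| · sin C = cos(59.9°)·sin(10.6°) ≈ 0.093, again giving ≈ 84.7°.

≈ 85°N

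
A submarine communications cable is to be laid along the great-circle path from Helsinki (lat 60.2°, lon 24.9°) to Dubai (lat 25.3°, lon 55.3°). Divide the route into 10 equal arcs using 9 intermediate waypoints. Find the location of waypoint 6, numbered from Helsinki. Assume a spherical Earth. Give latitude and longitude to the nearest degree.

Convert each endpoint to a unit vector on the sphere (x = cos φ cos λ, y = cos φ sin λ, z = sin φ).
The central angle between the endpoints is δ = arccos(p₁·p₂) ≈ 0.710 rad (40.7°).
Interpolate at f = 6/10 with slerp weights a = sin((1−f)δ)/sin δ ≈ 0.430, b = sin(fδ)/sin δ ≈ 0.634.
p = a·p₁ + b·p₂ ≈ (0.520, 0.561, 0.644); φ = arcsin(p_z) ≈ 40.09°, λ = atan2(p_y, p_x) ≈ 47.18°.

≈ lat 40°, lon 47°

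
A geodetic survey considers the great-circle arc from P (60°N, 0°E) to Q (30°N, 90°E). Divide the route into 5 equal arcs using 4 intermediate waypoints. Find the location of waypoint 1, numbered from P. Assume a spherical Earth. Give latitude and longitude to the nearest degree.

From cos δ = sin φ₁ sin φ₂ + cos φ₁ cos φ₂ cos Δλ, the central angle is δ ≈ 1.123 rad (64.3°).
Interpolate at f = 1/5 with slerp weights a = sin((1−f)δ)/sin δ ≈ 0.868, b = sin(fδ)/sin δ ≈ 0.247.
p = a·p₁ + b·p₂ ≈ (0.434, 0.214, 0.875); φ = arcsin(p_z) ≈ 61.06°, λ = atan2(p_y, p_x) ≈ 26.25°.

≈ (61°N, 26°E)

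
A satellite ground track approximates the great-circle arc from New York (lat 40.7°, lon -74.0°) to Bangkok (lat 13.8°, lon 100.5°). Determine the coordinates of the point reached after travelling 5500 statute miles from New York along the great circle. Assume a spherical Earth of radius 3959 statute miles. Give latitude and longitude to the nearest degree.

From cos δ = sin φ₁ sin φ₂ + cos φ₁ cos φ₂ cos Δλ, the central angle is δ ≈ 2.186 rad (125.3°). The total great-circle distance is δ·R ≈ 2.186 × 3959 ≈ 8655 mi, so the target fraction is f = 5500/8655 ≈ 0.635.
Interpolate at f ≈ 0.635 with slerp weights a = sin((1−f)δ)/sin δ ≈ 0.876, b = sin(fδ)/sin δ ≈ 1.205.
p = a·p₁ + b·p₂ ≈ (-0.030, 0.512, 0.859); φ = arcsin(p_z) ≈ 59.15°, λ = atan2(p_y, p_x) ≈ 93.37°.

≈ lat 59°, lon 93°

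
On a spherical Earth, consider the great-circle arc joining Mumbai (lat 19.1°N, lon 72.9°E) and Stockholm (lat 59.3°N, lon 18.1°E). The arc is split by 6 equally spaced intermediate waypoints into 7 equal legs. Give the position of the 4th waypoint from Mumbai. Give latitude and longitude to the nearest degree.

≈ lat 45°N, lon 51°E

The haversine formula gives a central angle δ ≈ 0.977 rad (56.0°) between the endpoints.
Interpolate at f = 4/7 with slerp weights a = sin((1−f)δ)/sin δ ≈ 0.491, b = sin(fδ)/sin δ ≈ 0.639.
p = a·p₁ + b·p₂ ≈ (0.446, 0.544, 0.710); φ = arcsin(p_z) ≈ 45.24°, λ = atan2(p_y, p_x) ≈ 50.65°.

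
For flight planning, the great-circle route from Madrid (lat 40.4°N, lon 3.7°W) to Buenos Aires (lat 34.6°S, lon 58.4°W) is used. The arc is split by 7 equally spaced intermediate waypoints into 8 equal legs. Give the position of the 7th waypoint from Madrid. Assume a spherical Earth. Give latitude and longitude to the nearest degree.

≈ lat 26°S, lon 51°W

Write both endpoints as unit vectors p₁, p₂ with components (cos φ cos λ, cos φ sin λ, sin φ).
The central angle between the endpoints is δ = arccos(p₁·p₂) ≈ 1.577 rad (90.3°).
Interpolate at f = 7/8 with slerp weights a = sin((1−f)δ)/sin δ ≈ 0.196, b = sin(fδ)/sin δ ≈ 0.982.
p = a·p₁ + b·p₂ ≈ (0.572, -0.698, -0.431); φ = arcsin(p_z) ≈ -25.51°, λ = atan2(p_y, p_x) ≈ -50.65°.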